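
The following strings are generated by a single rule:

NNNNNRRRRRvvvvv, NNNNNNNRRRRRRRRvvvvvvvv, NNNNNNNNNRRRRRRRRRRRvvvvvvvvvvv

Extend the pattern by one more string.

NNNNNNNNNNNRRRRRRRRRRRRRRvvvvvvvvvvvvvv

Each string has the form N^{2n+3} R^{3n+2} v^{3n+2} (n = 1, 2, …).
Setting n = 4 gives 11, 14, 14 characters in each block.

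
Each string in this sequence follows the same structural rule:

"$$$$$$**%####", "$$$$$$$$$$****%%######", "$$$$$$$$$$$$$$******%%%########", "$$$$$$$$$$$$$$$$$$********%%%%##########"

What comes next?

Each string has the form $^{4n-2} *^{2n-2} %^{n-1} #^{2n}, where the shown terms are n = 2, 3, 4, 5.
At n = 6 the blocks have lengths 22, 10, 5, 12.

$$$$$$$$$$$$$$$$$$$$$$**********%%%%%############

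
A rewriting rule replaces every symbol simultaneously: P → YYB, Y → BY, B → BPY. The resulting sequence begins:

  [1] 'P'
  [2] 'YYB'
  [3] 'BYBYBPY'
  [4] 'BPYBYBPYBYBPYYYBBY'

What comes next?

φ(BPYBYBPYBYBPYYYBBY) expands symbol-by-symbol to BPY YYB BY BPY BY BPY YYB BY BPY BY BPY YYB BY BY BY BPY BPY BY; joining the 18 pieces gives the next term.

BPYYYBBYBPYBYBPYYYBBYBPYBYBPYYYBBYBYBYBPYBPYBY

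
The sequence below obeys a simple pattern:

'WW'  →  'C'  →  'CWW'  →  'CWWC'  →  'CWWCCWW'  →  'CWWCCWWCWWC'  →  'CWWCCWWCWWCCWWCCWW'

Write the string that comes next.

CWWCCWWCWWCCWWCCWWCWWCCWWCWWC

From term 3 onward, concatenate the last term with the second-to-last: C·WW = CWW, CWW·C = CWWC, …
Continuing: CWWCCWWCWWCCWWCCWW · CWWCCWWCWWC gives term 8.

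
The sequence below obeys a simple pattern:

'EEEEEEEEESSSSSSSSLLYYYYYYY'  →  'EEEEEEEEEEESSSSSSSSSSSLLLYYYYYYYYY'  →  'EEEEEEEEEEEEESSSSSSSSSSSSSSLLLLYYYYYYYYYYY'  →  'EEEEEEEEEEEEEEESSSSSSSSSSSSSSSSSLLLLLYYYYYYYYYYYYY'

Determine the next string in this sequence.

EEEEEEEEEEEEEEEEESSSSSSSSSSSSSSSSSSSSLLLLLLYYYYYYYYYYYYYYY

The n-th term is 2n+3 E's then 3n-1 S's then n-1 L's then 2n+1 Y's, where the shown terms are n = 3, 4, 5, 6.
For the next term, n = 7, so the run lengths are 17, 20, 6, 15.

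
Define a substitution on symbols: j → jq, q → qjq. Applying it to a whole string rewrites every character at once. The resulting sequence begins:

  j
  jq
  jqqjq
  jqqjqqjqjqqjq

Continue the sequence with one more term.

Replace each of the 13 characters of jqqjqqjqjqqjq in place — jq qjq qjq jq qjq qjq jq qjq jq qjq qjq jq qjq — and concatenate.

jqqjqqjqjqqjqqjqjqqjqjqqjqqjqjqqjq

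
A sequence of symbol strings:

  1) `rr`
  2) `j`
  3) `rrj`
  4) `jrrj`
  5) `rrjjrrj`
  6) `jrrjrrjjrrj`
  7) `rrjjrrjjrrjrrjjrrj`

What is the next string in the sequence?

jrrjrrjjrrjrrjjrrjjrrjrrjjrrj

From term 3 onward, concatenate the second-to-last term with the last: rr·j = rrj, j·rrj = jrrj, …
Continuing: jrrjrrjjrrj · rrjjrrjjrrjrrjjrrj gives term 8.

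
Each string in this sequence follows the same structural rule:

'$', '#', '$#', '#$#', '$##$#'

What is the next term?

Each term (from the third on) is the two preceding terms concatenated in order: term 3 = $·# = $#.
So term 6 is #$#·$##$#.

#$#$##$#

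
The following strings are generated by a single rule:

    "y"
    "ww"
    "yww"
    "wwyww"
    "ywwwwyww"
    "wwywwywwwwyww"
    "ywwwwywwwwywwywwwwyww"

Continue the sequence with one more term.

This is a Fibonacci-style word recurrence s(k) = s(k−2)·s(k−1): e.g. y·ww = yww.
So term 8 is wwywwywwwwyww·ywwwwywwwwywwywwwwyww.

wwywwywwwwywwywwwwywwwwywwywwwwyww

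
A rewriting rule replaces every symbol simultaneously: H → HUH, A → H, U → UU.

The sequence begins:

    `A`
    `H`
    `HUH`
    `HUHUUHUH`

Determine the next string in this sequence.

Rewriting each symbol of HUHUUHUH: H→HUH, U→UU, H→HUH, U→UU, U→UU, H→HUH, U→UU, H→HUH, which concatenates to HUH UU HUH UU UU HUH UU HUH.

HUHUUHUHUUUUHUHUUHUH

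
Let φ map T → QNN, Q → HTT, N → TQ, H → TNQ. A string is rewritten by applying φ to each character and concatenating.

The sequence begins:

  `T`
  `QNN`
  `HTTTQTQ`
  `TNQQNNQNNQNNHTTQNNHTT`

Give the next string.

QNNTQHTTHTTTQTQHTTTQTQHTTTQTQTNQQNNQNNHTTTQTQTNQQNNQNN

Applying the rule to each of the 21 symbols of TNQQNNQNNQNNHTTQNNHTT gives the pieces QNN TQ HTT HTT TQ TQ HTT TQ TQ HTT TQ TQ TNQ QNN QNN HTT TQ TQ TNQ QNN QNN, which concatenate to the answer.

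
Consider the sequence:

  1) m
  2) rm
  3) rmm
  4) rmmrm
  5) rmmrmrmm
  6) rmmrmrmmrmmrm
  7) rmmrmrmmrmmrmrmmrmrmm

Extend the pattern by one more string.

Each term (from the third on) is the previous term followed by the one before it: term 3 = rm·m = rmm.
So term 8 is rmmrmrmmrmmrmrmmrmrmm·rmmrmrmmrmmrm.

rmmrmrmmrmmrmrmmrmrmmrmmrmrmmrmmrm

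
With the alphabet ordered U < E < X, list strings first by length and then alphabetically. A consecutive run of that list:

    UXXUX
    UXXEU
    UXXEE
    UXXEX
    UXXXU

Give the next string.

The successor of UXXXU increments the rightmost position that isn't already X and resets every position after it to U.

UXXXE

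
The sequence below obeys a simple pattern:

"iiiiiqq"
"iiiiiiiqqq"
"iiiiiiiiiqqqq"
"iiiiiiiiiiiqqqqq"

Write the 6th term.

Each string has the form i^{2n+1} q^{n}, where the shown terms are n = 2, 3, 4, 5.
Setting n = 7 gives 15, 7 characters in each block.

iiiiiiiiiiiiiiiqqqqqqq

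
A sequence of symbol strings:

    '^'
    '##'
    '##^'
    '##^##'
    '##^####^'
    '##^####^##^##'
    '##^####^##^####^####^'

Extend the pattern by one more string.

##^####^##^####^####^##^####^##^##

Each term (from the third on) is the previous term followed by the one before it: term 3 = ##·^ = ##^.
So term 8 is ##^####^##^####^####^·##^####^##^##.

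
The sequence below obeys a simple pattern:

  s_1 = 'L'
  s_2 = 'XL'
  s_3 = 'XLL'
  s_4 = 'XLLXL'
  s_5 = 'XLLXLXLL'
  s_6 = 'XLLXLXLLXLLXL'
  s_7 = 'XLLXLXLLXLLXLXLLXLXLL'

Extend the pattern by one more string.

Each term (from the third on) is the previous term followed by the one before it: term 3 = XL·L = XLL.
The next term joins XLLXLXLLXLLXLXLLXLXLL and XLLXLXLLXLLXL.

XLLXLXLLXLLXLXLLXLXLLXLLXLXLLXLLXL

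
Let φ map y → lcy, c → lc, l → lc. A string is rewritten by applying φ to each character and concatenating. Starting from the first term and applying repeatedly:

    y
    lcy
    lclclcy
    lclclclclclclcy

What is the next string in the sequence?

lclclclclclclclclclclclclclclcy

Applying the rule to each of the 15 symbols of lclclclclclclcy gives the pieces lc lc lc lc lc lc lc lc lc lc lc lc lc lc lcy, which concatenate to the answer.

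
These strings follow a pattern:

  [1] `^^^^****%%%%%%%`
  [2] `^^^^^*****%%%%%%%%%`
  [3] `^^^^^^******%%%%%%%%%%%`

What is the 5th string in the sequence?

^^^^^^^^********%%%%%%%%%%%%%%%

Each string has the form ^^{n+1} *^{n+1} %^{2n+1}, where the shown terms are n = 3, 4, 5.
For term 5, n = 7, so the run lengths are 8, 8, 15.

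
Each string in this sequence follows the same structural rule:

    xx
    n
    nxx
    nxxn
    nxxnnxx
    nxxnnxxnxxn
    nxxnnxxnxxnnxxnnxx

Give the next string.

This is a Fibonacci-style word recurrence s(k) = s(k−1)·s(k−2): e.g. n·xx = nxx.
The next term joins nxxnnxxnxxnnxxnnxx and nxxnnxxnxxn.

nxxnnxxnxxnnxxnnxxnxxnnxxnxxn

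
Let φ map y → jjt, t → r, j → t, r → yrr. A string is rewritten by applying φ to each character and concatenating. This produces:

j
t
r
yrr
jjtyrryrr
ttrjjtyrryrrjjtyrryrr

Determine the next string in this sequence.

rryrrttrjjtyrryrrjjtyrryrrttrjjtyrryrrjjtyrryrr

Replace each of the 21 characters of ttrjjtyrryrrjjtyrryrr in place — r r yrr t t r jjt yrr yrr jjt yrr yrr t t r jjt yrr yrr jjt yrr yrr — and concatenate.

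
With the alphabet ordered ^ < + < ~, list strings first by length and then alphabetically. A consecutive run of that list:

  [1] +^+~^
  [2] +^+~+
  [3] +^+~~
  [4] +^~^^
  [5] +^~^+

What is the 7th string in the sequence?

Stepping forward 2 times from +^~^+: +^~^+ → +^~^~, then the target.

+^~+^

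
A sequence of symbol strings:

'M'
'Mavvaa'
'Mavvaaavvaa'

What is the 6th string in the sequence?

The strings grow by a fixed suffix avvaa each time.
From Mavvaaavvaa, 3 further steps: Mavvaaavvaa → Mavvaaavvaaavvaa → Mavvaaavvaaavvaaavvaa → (answer).

Mavvaaavvaaavvaaavvaaavvaa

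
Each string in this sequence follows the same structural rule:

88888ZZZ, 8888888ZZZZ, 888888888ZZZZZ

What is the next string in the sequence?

88888888888ZZZZZZ

Term n consists of 2n-1 8's, followed by n Z's, where the shown terms are n = 3, 4, 5.
For the next term, n = 6, so the run lengths are 11, 6.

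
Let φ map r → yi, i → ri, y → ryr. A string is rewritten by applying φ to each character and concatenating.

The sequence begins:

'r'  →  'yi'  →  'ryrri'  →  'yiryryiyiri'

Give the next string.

ryrriyiryryiryrriryrriyiri

Apply φ to yiryryiyiri symbol by symbol: y→ryr, i→ri, r→yi, y→ryr, r→yi, y→ryr, i→ri, y→ryr, i→ri, r→yi, i→ri; joined: ryr ri yi ryr yi ryr ri ryr ri yi ri.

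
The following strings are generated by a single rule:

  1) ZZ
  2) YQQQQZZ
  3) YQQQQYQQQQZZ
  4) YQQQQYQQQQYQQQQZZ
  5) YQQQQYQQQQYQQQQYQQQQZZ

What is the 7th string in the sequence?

YQQQQYQQQQYQQQQYQQQQYQQQQYQQQQZZ

Every step adds YQQQQ at the front: s(k+1) = YQQQQ·s(k).
From YQQQQYQQQQYQQQQYQQQQZZ, 2 further steps: YQQQQYQQQQYQQQQYQQQQZZ → YQQQQYQQQQYQQQQYQQQQYQQQQZZ → (answer).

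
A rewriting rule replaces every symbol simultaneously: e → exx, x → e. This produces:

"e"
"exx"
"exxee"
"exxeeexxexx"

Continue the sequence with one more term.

Rewriting each symbol of exxeeexxexx: e→exx, x→e, x→e, e→exx, e→exx, e→exx, x→e, x→e, e→exx, x→e, x→e, which concatenates to exx e e exx exx exx e e exx e e.

exxeeexxexxexxeeexxee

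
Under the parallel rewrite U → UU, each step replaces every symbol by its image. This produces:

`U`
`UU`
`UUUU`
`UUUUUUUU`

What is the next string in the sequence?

UUUUUUUUUUUUUUUU

Expanding UUUUUUUU: U→UU, U→UU, U→UU, U→UU, U→UU, U→UU, U→UU, U→UU. Concatenated: UU UU UU UU UU UU UU UU.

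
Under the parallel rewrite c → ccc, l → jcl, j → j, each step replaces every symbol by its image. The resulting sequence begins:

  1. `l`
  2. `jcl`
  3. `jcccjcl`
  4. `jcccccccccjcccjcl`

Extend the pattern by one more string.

Rewriting the 17 symbols of jcccccccccjcccjcl one by one yields j ccc ccc ccc ccc ccc ccc ccc ccc ccc j ccc ccc ccc j ccc jcl; concatenated:

jcccccccccccccccccccccccccccjcccccccccjcccjcl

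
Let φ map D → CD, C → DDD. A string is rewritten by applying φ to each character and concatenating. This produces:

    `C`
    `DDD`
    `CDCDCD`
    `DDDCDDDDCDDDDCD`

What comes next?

CDCDCDDDDCDCDCDCDDDDCDCDCDCDDDDCD

φ(DDDCDDDDCDDDDCD) expands symbol-by-symbol to CD CD CD DDD CD CD CD CD DDD CD CD CD CD DDD CD; joining the 15 pieces gives the next term.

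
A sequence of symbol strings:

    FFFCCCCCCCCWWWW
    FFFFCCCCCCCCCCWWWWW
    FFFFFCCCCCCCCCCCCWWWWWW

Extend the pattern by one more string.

Reading off run lengths: F runs 3, 4, 5; C runs 8, 10, 12; W runs 4, 5, 6 — each is linear in n, where the shown terms are n = 3, 4, 5.
At n = 6 the blocks have lengths 6, 14, 7.

FFFFFFCCCCCCCCCCCCCCWWWWWWW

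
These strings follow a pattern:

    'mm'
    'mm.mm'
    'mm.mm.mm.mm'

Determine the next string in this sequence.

mm.mm.mm.mm.mm.mm.mm.mm

Each string is two copies of the previous one joined by '.'.
So the next term is two copies of mm.mm.mm.mm with '.' between the halves.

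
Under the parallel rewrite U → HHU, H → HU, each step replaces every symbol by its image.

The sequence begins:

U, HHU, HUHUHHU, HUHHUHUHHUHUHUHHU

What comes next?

φ(HUHHUHUHHUHUHUHHU) expands symbol-by-symbol to HU HHU HU HU HHU HU HHU HU HU HHU HU HHU HU HHU HU HU HHU; joining the 17 pieces gives the next term.

HUHHUHUHUHHUHUHHUHUHUHHUHUHHUHUHHUHUHUHHU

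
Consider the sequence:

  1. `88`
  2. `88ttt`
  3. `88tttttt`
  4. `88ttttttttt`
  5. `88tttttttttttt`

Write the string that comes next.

88ttttttttttttttt

Each term is the previous one with ttt appended.
One more step from 88tttttttttttt gives the answer.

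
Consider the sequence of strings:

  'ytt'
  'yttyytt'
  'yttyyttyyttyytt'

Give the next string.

Every step duplicates the string with 'y' between the halves.
Doubling yttyyttyyttyytt with 'y' between the halves:

yttyyttyyttyyttyyttyyttyyttyytt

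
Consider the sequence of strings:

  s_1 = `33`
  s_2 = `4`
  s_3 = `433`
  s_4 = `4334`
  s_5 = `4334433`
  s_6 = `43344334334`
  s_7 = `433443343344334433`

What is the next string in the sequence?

Each term (from the third on) is the previous term followed by the one before it: term 3 = 4·33 = 433.
Continuing: 433443343344334433 · 43344334334 gives term 8.

43344334334433443343344334334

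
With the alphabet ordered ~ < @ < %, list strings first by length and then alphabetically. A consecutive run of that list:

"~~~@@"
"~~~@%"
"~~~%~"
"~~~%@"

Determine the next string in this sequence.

Treat ~~~%@ as a base-3 numeral over the given alphabet and add one, carrying through any trailing %'s.

~~~%%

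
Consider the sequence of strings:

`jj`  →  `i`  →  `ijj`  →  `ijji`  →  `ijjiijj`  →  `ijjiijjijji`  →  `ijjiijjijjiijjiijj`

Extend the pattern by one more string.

From term 3 onward, concatenate the last term with the second-to-last: i·jj = ijj, ijj·i = ijji, …
Continuing: ijjiijjijjiijjiijj · ijjiijjijji gives term 8.

ijjiijjijjiijjiijjijjiijjijji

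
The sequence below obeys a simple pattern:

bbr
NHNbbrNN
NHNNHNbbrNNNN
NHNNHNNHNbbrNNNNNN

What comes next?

Each term wraps the previous one in NHN on the left and NN on the right.
Applying this once more to NHNNHNNHNbbrNNNNNN:

NHNNHNNHNNHNbbrNNNNNNNN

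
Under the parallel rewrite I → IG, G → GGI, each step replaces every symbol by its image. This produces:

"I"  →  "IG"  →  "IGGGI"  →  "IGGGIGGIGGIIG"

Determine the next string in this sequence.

IGGGIGGIGGIIGGGIGGIIGGGIGGIIGIGGGI

Replace each of the 13 characters of IGGGIGGIGGIIG in place — IG GGI GGI GGI IG GGI GGI IG GGI GGI IG IG GGI — and concatenate.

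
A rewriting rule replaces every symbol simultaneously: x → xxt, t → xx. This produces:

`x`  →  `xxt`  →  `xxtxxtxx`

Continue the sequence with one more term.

Rewriting each symbol of xxtxxtxx: x→xxt, x→xxt, t→xx, x→xxt, x→xxt, t→xx, x→xxt, x→xxt, which concatenates to xxt xxt xx xxt xxt xx xxt xxt.

xxtxxtxxxxtxxtxxxxtxxt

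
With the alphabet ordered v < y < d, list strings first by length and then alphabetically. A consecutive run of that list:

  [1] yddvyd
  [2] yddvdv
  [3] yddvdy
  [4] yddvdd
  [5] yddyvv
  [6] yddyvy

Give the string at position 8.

Continuing the enumeration 2 steps past yddyvy: yddyvy → yddyvd → (answer).

yddyyv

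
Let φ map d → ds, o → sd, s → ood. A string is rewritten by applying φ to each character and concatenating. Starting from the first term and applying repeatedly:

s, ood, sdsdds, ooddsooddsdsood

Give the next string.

sdsddsdsoodsdsddsdsooddsoodsdsdds

φ(ooddsooddsdsood) expands symbol-by-symbol to sd sd ds ds ood sd sd ds ds ood ds ood sd sd ds; joining the 15 pieces gives the next term.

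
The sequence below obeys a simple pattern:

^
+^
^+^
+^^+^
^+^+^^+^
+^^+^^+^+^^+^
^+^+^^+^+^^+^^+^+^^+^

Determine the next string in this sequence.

Each term (from the third on) is the two preceding terms concatenated in order: term 3 = ^·+^ = ^+^.
Continuing: +^^+^^+^+^^+^ · ^+^+^^+^+^^+^^+^+^^+^ gives term 8.

+^^+^^+^+^^+^^+^+^^+^+^^+^^+^+^^+^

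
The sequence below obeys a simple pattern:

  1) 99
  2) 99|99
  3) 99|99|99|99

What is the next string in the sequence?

Each string is two copies of the previous one joined by '|'.
Doubling 99|99|99|99 with '|' between the halves:

99|99|99|99|99|99|99|99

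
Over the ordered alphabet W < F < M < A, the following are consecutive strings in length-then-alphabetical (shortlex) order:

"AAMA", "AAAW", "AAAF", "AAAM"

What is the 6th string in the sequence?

WWWWW

Stepping forward 2 times from AAAM: AAAM → AAAA, then the target.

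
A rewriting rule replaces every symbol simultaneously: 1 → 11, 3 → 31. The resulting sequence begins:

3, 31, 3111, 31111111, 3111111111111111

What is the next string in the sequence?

Applying the rule to each of the 16 symbols of 3111111111111111 gives the pieces 31 11 11 11 11 11 11 11 11 11 11 11 11 11 11 11, which concatenate to the answer.

31111111111111111111111111111111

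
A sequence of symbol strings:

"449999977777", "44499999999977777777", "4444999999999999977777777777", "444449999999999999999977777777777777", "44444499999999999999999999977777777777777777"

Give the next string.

4444444999999999999999999999999977777777777777777777

Each string has the form 4^{n+1} 9^{4n+1} 7^{3n+2} (n = 1, 2, …).
Setting n = 6 gives 7, 25, 20 characters in each block.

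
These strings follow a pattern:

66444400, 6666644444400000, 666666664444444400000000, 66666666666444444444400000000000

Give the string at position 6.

Each string has the form 6^{3n-1} 4^{2n+2} 0^{3n-1} (n = 1, 2, …).
At n = 6 the blocks have lengths 17, 14, 17.

666666666666666664444444444444400000000000000000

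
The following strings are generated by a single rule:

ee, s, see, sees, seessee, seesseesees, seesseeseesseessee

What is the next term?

This is a Fibonacci-style word recurrence s(k) = s(k−1)·s(k−2): e.g. s·ee = see.
The next term joins seesseeseesseessee and seesseesees.

seesseeseesseesseeseesseesees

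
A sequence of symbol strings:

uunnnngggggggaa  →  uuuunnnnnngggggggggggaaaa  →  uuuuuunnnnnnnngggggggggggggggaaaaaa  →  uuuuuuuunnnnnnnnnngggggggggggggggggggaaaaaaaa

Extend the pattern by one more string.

uuuuuuuuuunnnnnnnnnnnngggggggggggggggggggggggaaaaaaaaaa

The n-th term is 2n u's then 2n+2 n's then 4n+3 g's then 2n a's (n = 1, 2, …).
At n = 5 the blocks have lengths 10, 12, 23, 10.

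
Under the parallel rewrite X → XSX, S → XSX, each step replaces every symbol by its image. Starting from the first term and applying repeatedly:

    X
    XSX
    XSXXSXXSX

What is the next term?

XSXXSXXSXXSXXSXXSXXSXXSXXSX

Rewriting each symbol of XSXXSXXSX: X→XSX, S→XSX, X→XSX, X→XSX, S→XSX, X→XSX, X→XSX, S→XSX, X→XSX, which concatenates to XSX XSX XSX XSX XSX XSX XSX XSX XSX.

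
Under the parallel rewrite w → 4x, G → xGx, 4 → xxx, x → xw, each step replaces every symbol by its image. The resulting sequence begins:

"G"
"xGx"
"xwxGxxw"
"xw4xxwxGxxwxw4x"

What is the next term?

Rewriting the 15 symbols of xw4xxwxGxxwxw4x one by one yields xw 4x xxx xw xw 4x xw xGx xw xw 4x xw 4x xxx xw; concatenated:

xw4xxxxxwxw4xxwxGxxwxw4xxw4xxxxxw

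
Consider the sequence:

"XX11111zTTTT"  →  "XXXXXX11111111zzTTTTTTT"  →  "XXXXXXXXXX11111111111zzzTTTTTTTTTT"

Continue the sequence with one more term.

Each string has the form X^{4n-2} 1^{3n+2} z^{n} T^{3n+1} (n = 1, 2, …).
Setting n = 4 gives 14, 14, 4, 13 characters in each block.

XXXXXXXXXXXXXX11111111111111zzzzTTTTTTTTTTTTT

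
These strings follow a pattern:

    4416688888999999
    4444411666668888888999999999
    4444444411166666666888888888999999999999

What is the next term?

Term n consists of 3n-1 4's, followed by n 1's, followed by 3n-1 6's, followed by 2n+3 8's, followed by 3n+3 9's (n = 1, 2, …).
Setting n = 4 gives 11, 4, 11, 11, 15 characters in each block.

4444444444411116666666666688888888888999999999999999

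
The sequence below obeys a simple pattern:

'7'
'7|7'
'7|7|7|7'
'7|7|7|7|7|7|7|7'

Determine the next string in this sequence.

Each string is two copies of the previous one joined by '|'.
Doubling 7|7|7|7|7|7|7|7 with '|' between the halves:

7|7|7|7|7|7|7|7|7|7|7|7|7|7|7|7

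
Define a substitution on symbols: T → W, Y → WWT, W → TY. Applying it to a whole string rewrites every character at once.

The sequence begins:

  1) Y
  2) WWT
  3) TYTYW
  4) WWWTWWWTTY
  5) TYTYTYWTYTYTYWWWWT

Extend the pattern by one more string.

WWWTWWWTWWWTTYWWWTWWWTWWWTTYTYTYTYW

φ(TYTYTYWTYTYTYWWWWT) expands symbol-by-symbol to W WWT W WWT W WWT TY W WWT W WWT W WWT TY TY TY TY W; joining the 18 pieces gives the next term.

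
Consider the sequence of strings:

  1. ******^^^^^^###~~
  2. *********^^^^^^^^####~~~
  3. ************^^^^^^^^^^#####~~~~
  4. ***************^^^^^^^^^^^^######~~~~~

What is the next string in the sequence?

The n-th term is 3n *'s then 2n+2 ^'s then n+1 #'s then n ~'s, where the shown terms are n = 2, 3, 4, 5.
Setting n = 6 gives 18, 14, 7, 6 characters in each block.

******************^^^^^^^^^^^^^^#######~~~~~~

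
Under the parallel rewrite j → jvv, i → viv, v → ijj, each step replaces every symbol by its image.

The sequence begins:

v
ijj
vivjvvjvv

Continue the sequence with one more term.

ijjvivijjjvvijjijjjvvijjijj

Expanding vivjvvjvv: v→ijj, i→viv, v→ijj, j→jvv, v→ijj, v→ijj, j→jvv, v→ijj, v→ijj. Concatenated: ijj viv ijj jvv ijj ijj jvv ijj ijj.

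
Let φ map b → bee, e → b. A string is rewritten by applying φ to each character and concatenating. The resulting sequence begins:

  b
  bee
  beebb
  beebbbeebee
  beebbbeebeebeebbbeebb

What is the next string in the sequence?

beebbbeebeebeebbbeebbbeebbbeebeebeebbbeebee

φ(beebbbeebeebeebbbeebb) expands symbol-by-symbol to bee b b bee bee bee b b bee b b bee b b bee bee bee b b bee bee; joining the 21 pieces gives the next term.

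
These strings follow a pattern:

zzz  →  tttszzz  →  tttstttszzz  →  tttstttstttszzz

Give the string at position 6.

tttstttstttstttstttszzz

Each term is the previous one with ttts prepended.
From tttstttstttszzz, 2 further steps: tttstttstttszzz → tttstttstttstttszzz → (answer).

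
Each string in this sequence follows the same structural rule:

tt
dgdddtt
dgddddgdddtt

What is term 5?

Each term is the previous one with dgddd prepended.
From dgddddgdddtt, 2 further steps: dgddddgdddtt → dgddddgddddgdddtt → (answer).

dgddddgddddgddddgdddtt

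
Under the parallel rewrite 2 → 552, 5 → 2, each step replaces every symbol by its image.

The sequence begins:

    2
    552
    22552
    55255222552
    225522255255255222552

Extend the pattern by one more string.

5525522255255255222552225522255255255222552

Replace each of the 21 characters of 225522255255255222552 in place — 552 552 2 2 552 552 552 2 2 552 2 2 552 2 2 552 552 552 2 2 552 — and concatenate.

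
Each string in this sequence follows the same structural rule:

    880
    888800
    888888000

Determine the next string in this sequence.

Reading off run lengths: 8 runs 2, 4, 6; 0 runs 1, 2, 3 — each is linear in n (n = 1, 2, …).
For the next term, n = 4, so the run lengths are 8, 4.

888888880000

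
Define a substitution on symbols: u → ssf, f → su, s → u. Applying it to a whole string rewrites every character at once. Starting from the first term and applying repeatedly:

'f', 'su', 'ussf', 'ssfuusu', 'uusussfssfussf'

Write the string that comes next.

Rewriting the 14 symbols of uusussfssfussf one by one yields ssf ssf u ssf u u su u u su ssf u u su; concatenated:

ssfssfussfuusuuusussfuusu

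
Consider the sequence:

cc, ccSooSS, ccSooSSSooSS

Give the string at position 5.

ccSooSSSooSSSooSSSooSS

Each term is the previous one with SooSS appended.
From ccSooSSSooSS, 2 further steps: ccSooSSSooSS → ccSooSSSooSSSooSS → (answer).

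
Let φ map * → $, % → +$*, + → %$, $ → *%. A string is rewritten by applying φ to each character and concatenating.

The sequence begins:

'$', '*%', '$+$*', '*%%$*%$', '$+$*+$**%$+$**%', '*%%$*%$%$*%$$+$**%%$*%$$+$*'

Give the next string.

Rewriting the 27 symbols of *%%$*%$%$*%$$+$**%%$*%$$+$* one by one yields $ +$* +$* *% $ +$* *% +$* *% $ +$* *% *% %$ *% $ $ +$* +$* *% $ +$* *% *% %$ *% $; concatenated:

$+$*+$**%$+$**%+$**%$+$**%*%%$*%$$+$*+$**%$+$**%*%%$*%$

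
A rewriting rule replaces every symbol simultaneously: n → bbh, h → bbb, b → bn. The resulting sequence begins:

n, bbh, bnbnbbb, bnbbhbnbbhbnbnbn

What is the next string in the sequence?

Replace each of the 16 characters of bnbbhbnbbhbnbnbn in place — bn bbh bn bn bbb bn bbh bn bn bbb bn bbh bn bbh bn bbh — and concatenate.

bnbbhbnbnbbbbnbbhbnbnbbbbnbbhbnbbhbnbbh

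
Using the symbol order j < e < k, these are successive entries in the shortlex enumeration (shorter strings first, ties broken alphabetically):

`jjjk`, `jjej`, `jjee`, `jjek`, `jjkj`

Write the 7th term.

jjkk

Advancing 2 positions from jjkj through jjkj → jjke reaches term 7.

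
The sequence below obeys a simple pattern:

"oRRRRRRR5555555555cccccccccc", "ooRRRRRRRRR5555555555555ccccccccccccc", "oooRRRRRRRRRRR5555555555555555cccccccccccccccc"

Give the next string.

Each string has the form o^{n-2} R^{2n+1} 5^{3n+1} c^{3n+1}, where the shown terms are n = 3, 4, 5.
At n = 6 the blocks have lengths 4, 13, 19, 19.

ooooRRRRRRRRRRRRR5555555555555555555ccccccccccccccccccc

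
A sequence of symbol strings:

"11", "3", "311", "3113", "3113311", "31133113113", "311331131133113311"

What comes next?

From term 3 onward, concatenate the last term with the second-to-last: 3·11 = 311, 311·3 = 3113, …
Continuing: 311331131133113311 · 31133113113 gives term 8.

31133113113311331131133113113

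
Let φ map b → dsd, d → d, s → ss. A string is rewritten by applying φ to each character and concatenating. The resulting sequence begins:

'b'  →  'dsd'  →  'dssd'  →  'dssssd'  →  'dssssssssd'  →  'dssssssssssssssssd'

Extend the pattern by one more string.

dssssssssssssssssssssssssssssssssd

Applying the rule to each of the 18 symbols of dssssssssssssssssd gives the pieces d ss ss ss ss ss ss ss ss ss ss ss ss ss ss ss ss d, which concatenate to the answer.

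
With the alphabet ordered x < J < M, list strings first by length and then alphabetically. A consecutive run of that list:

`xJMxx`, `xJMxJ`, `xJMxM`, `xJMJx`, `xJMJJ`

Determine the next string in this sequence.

xJMJM

The successor of xJMJJ increments the rightmost position that isn't already M and resets every position after it to x.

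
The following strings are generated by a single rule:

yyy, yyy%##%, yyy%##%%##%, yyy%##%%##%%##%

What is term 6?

yyy%##%%##%%##%%##%%##%

Every step adds %##% to the end: s(k+1) = s(k)·%##%.
From yyy%##%%##%%##%, 2 further steps: yyy%##%%##%%##% → yyy%##%%##%%##%%##% → (answer).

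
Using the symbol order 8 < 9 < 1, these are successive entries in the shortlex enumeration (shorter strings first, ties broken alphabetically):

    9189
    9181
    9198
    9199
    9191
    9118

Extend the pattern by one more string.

9119

Find the rightmost character of 9118 below 1, bump it to the next letter, and reset everything to its right to 8.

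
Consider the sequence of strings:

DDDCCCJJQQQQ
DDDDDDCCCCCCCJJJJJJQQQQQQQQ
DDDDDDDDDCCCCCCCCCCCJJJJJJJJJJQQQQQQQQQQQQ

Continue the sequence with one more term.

Each string has the form D^{3n} C^{4n-1} J^{4n-2} Q^{4n} (n = 1, 2, …).
At n = 4 the blocks have lengths 12, 15, 14, 16.

DDDDDDDDDDDDCCCCCCCCCCCCCCCJJJJJJJJJJJJJJQQQQQQQQQQQQQQQQ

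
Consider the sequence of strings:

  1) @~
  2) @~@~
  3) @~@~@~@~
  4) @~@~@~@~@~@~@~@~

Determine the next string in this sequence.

Every step duplicates the string.
Doubling @~@~@~@~@~@~@~@~:

@~@~@~@~@~@~@~@~@~@~@~@~@~@~@~@~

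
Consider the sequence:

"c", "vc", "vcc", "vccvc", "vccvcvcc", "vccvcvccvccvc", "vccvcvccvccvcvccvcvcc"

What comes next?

From term 3 onward, concatenate the last term with the second-to-last: vc·c = vcc, vcc·vc = vccvc, …
The next term joins vccvcvccvccvcvccvcvcc and vccvcvccvccvc.

vccvcvccvccvcvccvcvccvccvcvccvccvc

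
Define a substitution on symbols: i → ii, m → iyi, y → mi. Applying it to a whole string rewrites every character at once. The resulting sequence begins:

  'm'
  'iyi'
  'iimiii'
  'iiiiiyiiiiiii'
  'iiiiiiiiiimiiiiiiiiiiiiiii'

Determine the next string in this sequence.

Replace each of the 26 characters of iiiiiiiiiimiiiiiiiiiiiiiii in place — ii ii ii ii ii ii ii ii ii ii iyi ii ii ii ii ii ii ii ii ii ii ii ii ii ii ii — and concatenate.

iiiiiiiiiiiiiiiiiiiiiyiiiiiiiiiiiiiiiiiiiiiiiiiiiiiii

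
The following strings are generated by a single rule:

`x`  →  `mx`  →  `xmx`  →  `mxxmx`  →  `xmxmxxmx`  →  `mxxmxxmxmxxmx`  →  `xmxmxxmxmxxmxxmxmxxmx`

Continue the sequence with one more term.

mxxmxxmxmxxmxxmxmxxmxmxxmxxmxmxxmx

Each term (from the third on) is the two preceding terms concatenated in order: term 3 = x·mx = xmx.
So term 8 is mxxmxxmxmxxmx·xmxmxxmxmxxmxxmxmxxmx.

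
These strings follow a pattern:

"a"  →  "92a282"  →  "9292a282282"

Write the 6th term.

Each term wraps the previous one in 92 on the left and 282 on the right.
From 9292a282282, 3 further steps: 9292a282282 → 929292a282282282 → 92929292a282282282282 → (answer).

9292929292a282282282282282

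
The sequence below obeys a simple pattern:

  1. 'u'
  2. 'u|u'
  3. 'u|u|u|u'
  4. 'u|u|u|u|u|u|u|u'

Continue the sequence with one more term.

Each string is two copies of the previous one joined by '|'.
Doubling u|u|u|u|u|u|u|u with '|' between the halves:

u|u|u|u|u|u|u|u|u|u|u|u|u|u|u|u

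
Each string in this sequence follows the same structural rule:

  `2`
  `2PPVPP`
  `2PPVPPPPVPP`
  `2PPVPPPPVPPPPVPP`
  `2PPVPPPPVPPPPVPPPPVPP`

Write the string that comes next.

Each term is the previous one with PPVPP appended.
One more step from 2PPVPPPPVPPPPVPPPPVPP gives the answer.

2PPVPPPPVPPPPVPPPPVPPPPVPP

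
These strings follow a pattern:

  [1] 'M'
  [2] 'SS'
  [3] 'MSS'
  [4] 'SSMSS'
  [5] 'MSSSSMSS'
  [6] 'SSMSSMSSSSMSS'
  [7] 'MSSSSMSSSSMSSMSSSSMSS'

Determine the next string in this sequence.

This is a Fibonacci-style word recurrence s(k) = s(k−2)·s(k−1): e.g. M·SS = MSS.
So term 8 is SSMSSMSSSSMSS·MSSSSMSSSSMSSMSSSSMSS.

SSMSSMSSSSMSSMSSSSMSSSSMSSMSSSSMSS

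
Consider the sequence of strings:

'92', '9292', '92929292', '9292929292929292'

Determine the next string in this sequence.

92929292929292929292929292929292

s(k+1) = s(k)·s(k) — each term doubles the last.
So the next term is two copies of 9292929292929292.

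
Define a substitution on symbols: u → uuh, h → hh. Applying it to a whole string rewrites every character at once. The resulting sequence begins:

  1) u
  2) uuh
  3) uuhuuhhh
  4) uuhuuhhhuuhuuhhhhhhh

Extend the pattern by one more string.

uuhuuhhhuuhuuhhhhhhhuuhuuhhhuuhuuhhhhhhhhhhhhhhh

φ(uuhuuhhhuuhuuhhhhhhh) expands symbol-by-symbol to uuh uuh hh uuh uuh hh hh hh uuh uuh hh uuh uuh hh hh hh hh hh hh hh; joining the 20 pieces gives the next term.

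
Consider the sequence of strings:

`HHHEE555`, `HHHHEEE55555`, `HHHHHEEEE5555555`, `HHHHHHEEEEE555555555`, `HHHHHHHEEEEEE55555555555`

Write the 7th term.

The n-th term is n+2 H's then n+1 E's then 2n+1 5's (n = 1, 2, …).
At n = 7 the blocks have lengths 9, 8, 15.

HHHHHHHHHEEEEEEEE555555555555555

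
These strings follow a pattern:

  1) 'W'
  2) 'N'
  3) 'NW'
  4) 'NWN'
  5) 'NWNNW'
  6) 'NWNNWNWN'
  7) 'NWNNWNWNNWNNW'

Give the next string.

NWNNWNWNNWNNWNWNNWNWN

Each term (from the third on) is the previous term followed by the one before it: term 3 = N·W = NW.
So term 8 is NWNNWNWNNWNNW·NWNNWNWN.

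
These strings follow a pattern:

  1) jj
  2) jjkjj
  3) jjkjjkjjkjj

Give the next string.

jjkjjkjjkjjkjjkjjkjjkjj

Every step duplicates the string with 'k' between the halves.
One more doubling of jjkjjkjjkjj gives the answer.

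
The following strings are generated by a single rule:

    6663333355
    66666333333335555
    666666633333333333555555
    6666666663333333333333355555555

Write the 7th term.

6666666666666663333333333333333333333355555555555555

The n-th term is 2n+1 6's then 3n+2 3's then 2n 5's (n = 1, 2, …).
For term 7, n = 7, so the run lengths are 15, 23, 14.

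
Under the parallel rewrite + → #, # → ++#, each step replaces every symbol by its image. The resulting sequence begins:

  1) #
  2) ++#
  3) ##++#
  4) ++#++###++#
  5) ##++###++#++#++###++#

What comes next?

Replace each of the 21 characters of ##++###++#++#++###++# in place — ++# ++# # # ++# ++# ++# # # ++# # # ++# # # ++# ++# ++# # # ++# — and concatenate.

++#++###++#++#++###++###++###++#++#++###++#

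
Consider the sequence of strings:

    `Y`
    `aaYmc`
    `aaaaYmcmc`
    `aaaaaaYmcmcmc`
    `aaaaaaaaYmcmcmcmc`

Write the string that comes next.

s(k+1) = aa·s(k)·mc, so each term gains aa as a prefix and mc as a suffix.
So the next term is aa·aaaaaaaaYmcmcmcmc·mc.

aaaaaaaaaaYmcmcmcmcmc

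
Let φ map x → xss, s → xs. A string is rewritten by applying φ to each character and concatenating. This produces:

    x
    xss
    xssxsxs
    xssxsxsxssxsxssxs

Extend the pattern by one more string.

xssxsxsxssxsxssxsxssxsxsxssxsxssxsxsxssxs

Replace each of the 17 characters of xssxsxsxssxsxssxs in place — xss xs xs xss xs xss xs xss xs xs xss xs xss xs xs xss xs — and concatenate.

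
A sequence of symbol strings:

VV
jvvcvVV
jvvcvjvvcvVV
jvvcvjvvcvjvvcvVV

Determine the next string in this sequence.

The strings grow by a fixed prefix jvvcv each time.
One more step from jvvcvjvvcvjvvcvVV gives the answer.

jvvcvjvvcvjvvcvjvvcvVV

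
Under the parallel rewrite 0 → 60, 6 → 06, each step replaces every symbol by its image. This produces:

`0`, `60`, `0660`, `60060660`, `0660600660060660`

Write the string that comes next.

Rewriting the 16 symbols of 0660600660060660 one by one yields 60 06 06 60 06 60 60 06 06 60 60 06 60 06 06 60; concatenated:

60060660066060060660600660060660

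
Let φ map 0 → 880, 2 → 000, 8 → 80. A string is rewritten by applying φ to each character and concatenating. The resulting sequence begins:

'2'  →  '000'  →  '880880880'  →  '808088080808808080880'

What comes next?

808808088080808808088080880808088080880808808080880

φ(808088080808808080880) expands symbol-by-symbol to 80 880 80 880 80 80 880 80 880 80 880 80 80 880 80 880 80 880 80 80 880; joining the 21 pieces gives the next term.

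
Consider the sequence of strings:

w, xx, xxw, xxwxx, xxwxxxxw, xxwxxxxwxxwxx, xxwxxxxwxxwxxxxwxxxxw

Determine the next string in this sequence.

xxwxxxxwxxwxxxxwxxxxwxxwxxxxwxxwxx

This is a Fibonacci-style word recurrence s(k) = s(k−1)·s(k−2): e.g. xx·w = xxw.
So term 8 is xxwxxxxwxxwxxxxwxxxxw·xxwxxxxwxxwxx.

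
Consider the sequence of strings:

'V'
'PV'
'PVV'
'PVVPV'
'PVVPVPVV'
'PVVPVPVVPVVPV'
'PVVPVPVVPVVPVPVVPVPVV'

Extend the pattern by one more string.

PVVPVPVVPVVPVPVVPVPVVPVVPVPVVPVVPV

From term 3 onward, concatenate the last term with the second-to-last: PV·V = PVV, PVV·PV = PVVPV, …
The next term joins PVVPVPVVPVVPVPVVPVPVV and PVVPVPVVPVVPV.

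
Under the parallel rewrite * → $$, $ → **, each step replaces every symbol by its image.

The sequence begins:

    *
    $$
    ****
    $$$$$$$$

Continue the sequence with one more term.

****************

Rewriting each symbol of $$$$$$$$: $→**, $→**, $→**, $→**, $→**, $→**, $→**, $→**, which concatenates to ** ** ** ** ** ** ** **.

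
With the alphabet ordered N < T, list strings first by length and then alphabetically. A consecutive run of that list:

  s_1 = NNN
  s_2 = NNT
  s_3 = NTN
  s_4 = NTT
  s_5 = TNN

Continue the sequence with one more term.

Find the rightmost character of TNN below T, bump it to the next letter, and reset everything to its right to N.

TNT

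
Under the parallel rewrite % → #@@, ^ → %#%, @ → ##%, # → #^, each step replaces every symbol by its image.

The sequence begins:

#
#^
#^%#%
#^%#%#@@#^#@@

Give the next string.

#^%#%#@@#^#@@#^##%##%#^%#%#^##%##%

Replace each of the 13 characters of #^%#%#@@#^#@@ in place — #^ %#% #@@ #^ #@@ #^ ##% ##% #^ %#% #^ ##% ##% — and concatenate.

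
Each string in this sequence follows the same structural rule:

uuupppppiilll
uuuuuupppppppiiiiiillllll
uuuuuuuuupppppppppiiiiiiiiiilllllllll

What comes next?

Reading off run lengths: u runs 3, 6, 9; p runs 5, 7, 9; i runs 2, 6, 10; l runs 3, 6, 9 — each is linear in n (n = 1, 2, …).
Setting n = 4 gives 12, 11, 14, 12 characters in each block.

uuuuuuuuuuuupppppppppppiiiiiiiiiiiiiillllllllllll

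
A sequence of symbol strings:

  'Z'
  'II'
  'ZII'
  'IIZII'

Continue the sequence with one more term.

From term 3 onward, concatenate the second-to-last term with the last: Z·II = ZII, II·ZII = IIZII, …
The next term joins ZII and IIZII.

ZIIIIZII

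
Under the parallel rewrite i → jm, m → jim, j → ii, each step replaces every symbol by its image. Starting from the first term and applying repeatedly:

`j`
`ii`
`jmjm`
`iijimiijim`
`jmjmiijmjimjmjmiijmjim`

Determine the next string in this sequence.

Replace each of the 22 characters of jmjmiijmjimjmjmiijmjim in place — ii jim ii jim jm jm ii jim ii jm jim ii jim ii jim jm jm ii jim ii jm jim — and concatenate.

iijimiijimjmjmiijimiijmjimiijimiijimjmjmiijimiijmjim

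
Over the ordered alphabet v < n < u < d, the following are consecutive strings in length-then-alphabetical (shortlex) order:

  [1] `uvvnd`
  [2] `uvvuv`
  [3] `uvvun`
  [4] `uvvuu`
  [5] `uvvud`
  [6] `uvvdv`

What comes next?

uvvdn

Find the rightmost character of uvvdv below d, bump it to the next letter, and reset everything to its right to v.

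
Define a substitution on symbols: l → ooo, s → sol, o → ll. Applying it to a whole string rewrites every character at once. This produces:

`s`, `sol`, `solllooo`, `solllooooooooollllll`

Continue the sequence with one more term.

solllooooooooolllllllllllllllllloooooooooooooooooo

φ(solllooooooooollllll) expands symbol-by-symbol to sol ll ooo ooo ooo ll ll ll ll ll ll ll ll ll ooo ooo ooo ooo ooo ooo; joining the 20 pieces gives the next term.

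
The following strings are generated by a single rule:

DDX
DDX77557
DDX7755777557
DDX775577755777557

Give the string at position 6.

DDX7755777557775577755777557

Each term is the previous one with 77557 appended.
From DDX775577755777557, 2 further steps: DDX775577755777557 → DDX77557775577755777557 → (answer).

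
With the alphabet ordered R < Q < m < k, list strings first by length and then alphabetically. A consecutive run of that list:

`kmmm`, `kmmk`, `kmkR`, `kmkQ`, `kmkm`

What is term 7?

Stepping forward 2 times from kmkm: kmkm → kmkk, then the target.

kkRR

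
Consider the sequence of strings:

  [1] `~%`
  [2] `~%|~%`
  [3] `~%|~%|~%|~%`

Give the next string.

Each string is two copies of the previous one joined by '|'.
Doubling ~%|~%|~%|~% with '|' between the halves:

~%|~%|~%|~%|~%|~%|~%|~%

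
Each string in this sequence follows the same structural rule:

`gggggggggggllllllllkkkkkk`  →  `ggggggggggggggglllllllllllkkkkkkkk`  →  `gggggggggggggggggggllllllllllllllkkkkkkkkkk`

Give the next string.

The n-th term is 4n-1 g's then 3n-1 l's then 2n k's, where the shown terms are n = 3, 4, 5.
Setting n = 6 gives 23, 17, 12 characters in each block.

ggggggggggggggggggggggglllllllllllllllllkkkkkkkkkkkk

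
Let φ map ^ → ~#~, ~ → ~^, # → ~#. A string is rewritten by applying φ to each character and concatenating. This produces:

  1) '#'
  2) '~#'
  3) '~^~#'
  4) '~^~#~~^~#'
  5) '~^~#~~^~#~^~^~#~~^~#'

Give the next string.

Rewriting the 20 symbols of ~^~#~~^~#~^~^~#~~^~# one by one yields ~^ ~#~ ~^ ~# ~^ ~^ ~#~ ~^ ~# ~^ ~#~ ~^ ~#~ ~^ ~# ~^ ~^ ~#~ ~^ ~#; concatenated:

~^~#~~^~#~^~^~#~~^~#~^~#~~^~#~~^~#~^~^~#~~^~#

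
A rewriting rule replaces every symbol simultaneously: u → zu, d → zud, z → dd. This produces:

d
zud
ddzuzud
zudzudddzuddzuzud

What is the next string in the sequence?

ddzuzudddzuzudzudzudddzuzudzudddzuddzuzud

φ(zudzudddzuddzuzud) expands symbol-by-symbol to dd zu zud dd zu zud zud zud dd zu zud zud dd zu dd zu zud; joining the 17 pieces gives the next term.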